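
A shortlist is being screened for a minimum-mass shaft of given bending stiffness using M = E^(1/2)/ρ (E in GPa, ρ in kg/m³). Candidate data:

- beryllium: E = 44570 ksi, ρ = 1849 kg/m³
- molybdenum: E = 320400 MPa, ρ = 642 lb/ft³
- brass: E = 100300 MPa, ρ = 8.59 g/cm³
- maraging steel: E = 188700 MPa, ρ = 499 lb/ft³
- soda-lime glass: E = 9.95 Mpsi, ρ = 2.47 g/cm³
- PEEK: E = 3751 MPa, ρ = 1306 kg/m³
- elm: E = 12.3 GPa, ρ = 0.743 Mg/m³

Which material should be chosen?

Convert each candidate to consistent units, then evaluate M:
  beryllium: E = 307.3 GPa, ρ = 1849 kg/m³
  molybdenum: E = 320.4 GPa, ρ = 10280 kg/m³
  brass: E = 100.3 GPa, ρ = 8590 kg/m³
  maraging steel: E = 188.7 GPa, ρ = 7993 kg/m³
  soda-lime glass: E = 68.60 GPa, ρ = 2470 kg/m³
  PEEK: E = 3.751 GPa, ρ = 1306 kg/m³
  elm: E = 12.30 GPa, ρ = 743.0 kg/m³
  beryllium: M = 9.48×10⁻³
  elm: M = 4.72×10⁻³
  soda-lime glass: M = 3.35×10⁻³
  molybdenum: M = 1.74×10⁻³
  maraging steel: M = 1.72×10⁻³
  PEEK: M = 1.48×10⁻³
  brass: M = 1.17×10⁻³
The maximum is for beryllium.

beryllium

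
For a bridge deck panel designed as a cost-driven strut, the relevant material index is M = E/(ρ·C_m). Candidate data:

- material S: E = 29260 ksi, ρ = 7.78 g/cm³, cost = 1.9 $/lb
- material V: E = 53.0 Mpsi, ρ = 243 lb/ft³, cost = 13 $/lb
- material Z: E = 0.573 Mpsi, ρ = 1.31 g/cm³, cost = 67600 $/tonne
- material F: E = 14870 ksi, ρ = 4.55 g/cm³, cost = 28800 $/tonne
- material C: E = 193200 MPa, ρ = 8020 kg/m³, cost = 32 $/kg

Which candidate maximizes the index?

material S

Putting every candidate on a common basis:
  material S: E = 201.7 GPa, ρ = 7780 kg/m³, cost = 4.189 $/kg
  material V: E = 365.4 GPa, ρ = 3892 kg/m³, cost = 28.66 $/kg
  material Z: E = 3.951 GPa, ρ = 1310 kg/m³, cost = 67.60 $/kg
  material F: E = 102.5 GPa, ρ = 4550 kg/m³, cost = 28.80 $/kg
  material C: E = 193.2 GPa, ρ = 8020 kg/m³, cost = 32.00 $/kg
  material S: M = 6.19 MN·m per $
  material V: M = 3.28 MN·m per $
  material F: M = 0.782 MN·m per $
  material C: M = 0.753 MN·m per $
  material Z: M = 0.0446 MN·m per $
Material S ranks first.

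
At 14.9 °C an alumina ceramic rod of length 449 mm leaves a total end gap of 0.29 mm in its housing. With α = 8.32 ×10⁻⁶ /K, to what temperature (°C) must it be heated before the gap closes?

α·L₀·ΔT = 0.29 mm ⇒ ΔT = 0.29 / (8.32×10⁻⁶ × 449.0) = 77.63 K.
T = 14.9 + 77.63 = 92.53 °C.

92.5 °C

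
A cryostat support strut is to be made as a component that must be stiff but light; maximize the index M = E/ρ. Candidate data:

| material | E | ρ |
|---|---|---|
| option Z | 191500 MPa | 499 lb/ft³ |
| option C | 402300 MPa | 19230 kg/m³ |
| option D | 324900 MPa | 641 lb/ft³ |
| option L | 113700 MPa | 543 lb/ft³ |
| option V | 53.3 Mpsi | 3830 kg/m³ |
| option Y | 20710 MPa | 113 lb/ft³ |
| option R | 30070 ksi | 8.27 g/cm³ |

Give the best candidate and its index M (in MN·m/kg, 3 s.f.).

option V, M = 96.0 MN·m/kg

Normalizing units and computing the index:
  option Z: E = 191.5 GPa, ρ = 7993 kg/m³
  option C: E = 402.3 GPa, ρ = 19230 kg/m³
  option D: E = 324.9 GPa, ρ = 10270 kg/m³
  option L: E = 113.7 GPa, ρ = 8698 kg/m³
  option V: E = 367.5 GPa, ρ = 3830 kg/m³
  option Y: E = 20.71 GPa, ρ = 1810 kg/m³
  option R: E = 207.3 GPa, ρ = 8270 kg/m³
  option V: M = 96.0 MN·m/kg
  option D: M = 31.6 MN·m/kg
  option R: M = 25.1 MN·m/kg
  option Z: M = 24.0 MN·m/kg
  option C: M = 20.9 MN·m/kg
  option L: M = 13.1 MN·m/kg
  option Y: M = 11.4 MN·m/kg
Highest index: option V.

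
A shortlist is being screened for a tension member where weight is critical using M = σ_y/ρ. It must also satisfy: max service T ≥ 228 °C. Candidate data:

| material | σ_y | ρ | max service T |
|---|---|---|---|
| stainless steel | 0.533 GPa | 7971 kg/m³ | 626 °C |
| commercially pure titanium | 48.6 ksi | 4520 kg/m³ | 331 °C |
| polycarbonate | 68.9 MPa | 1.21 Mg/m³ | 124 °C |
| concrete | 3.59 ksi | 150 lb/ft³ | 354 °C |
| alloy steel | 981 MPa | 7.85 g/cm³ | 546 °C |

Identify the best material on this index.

Screen on constraints: max service T ≥ 228 °C. Survivors: stainless steel, commercially pure titanium, concrete, alloy steel.
Putting every candidate on a common basis:
  stainless steel: σ_y = 533.0 MPa, ρ = 7971 kg/m³
  commercially pure titanium: σ_y = 335.1 MPa, ρ = 4520 kg/m³
  concrete: σ_y = 24.75 MPa, ρ = 2403 kg/m³
  alloy steel: σ_y = 981.0 MPa, ρ = 7850 kg/m³
  alloy steel: M = 125 kN·m/kg
  commercially pure titanium: M = 74.1 kN·m/kg
  stainless steel: M = 66.9 kN·m/kg
  concrete: M = 10.3 kN·m/kg
The maximum is for alloy steel.

alloy steel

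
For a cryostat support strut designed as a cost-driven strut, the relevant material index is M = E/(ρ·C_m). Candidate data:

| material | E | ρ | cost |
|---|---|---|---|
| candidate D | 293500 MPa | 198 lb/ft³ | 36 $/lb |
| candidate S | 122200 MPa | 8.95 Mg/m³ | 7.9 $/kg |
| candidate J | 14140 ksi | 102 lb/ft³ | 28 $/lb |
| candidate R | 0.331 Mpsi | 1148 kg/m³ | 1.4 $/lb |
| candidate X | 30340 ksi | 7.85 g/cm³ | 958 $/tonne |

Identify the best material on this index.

Normalizing units and computing the index:
  candidate D: E = 293.5 GPa, ρ = 3172 kg/m³, cost = 79.37 $/kg
  candidate S: E = 122.2 GPa, ρ = 8950 kg/m³, cost = 7.900 $/kg
  candidate J: E = 97.49 GPa, ρ = 1634 kg/m³, cost = 61.73 $/kg
  candidate R: E = 2.282 GPa, ρ = 1148 kg/m³, cost = 3.086 $/kg
  candidate X: E = 209.2 GPa, ρ = 7850 kg/m³, cost = 0.9580 $/kg
  candidate X: M = 27.8 MN·m per $
  candidate S: M = 1.73 MN·m per $
  candidate D: M = 1.17 MN·m per $
  candidate J: M = 0.967 MN·m per $
  candidate R: M = 0.644 MN·m per $
Highest index: candidate X.

candidate X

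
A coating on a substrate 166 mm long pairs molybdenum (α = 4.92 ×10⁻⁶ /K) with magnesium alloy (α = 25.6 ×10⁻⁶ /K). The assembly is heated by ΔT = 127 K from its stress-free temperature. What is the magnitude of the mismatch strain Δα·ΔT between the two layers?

2.63×10⁻³

Δα = |4.92 − 25.6|×10⁻⁶/K = 20.7×10⁻⁶/K.
Mismatch strain = Δα·ΔT = 20.7×10⁻⁶ × 127.0 = 2.63×10⁻³.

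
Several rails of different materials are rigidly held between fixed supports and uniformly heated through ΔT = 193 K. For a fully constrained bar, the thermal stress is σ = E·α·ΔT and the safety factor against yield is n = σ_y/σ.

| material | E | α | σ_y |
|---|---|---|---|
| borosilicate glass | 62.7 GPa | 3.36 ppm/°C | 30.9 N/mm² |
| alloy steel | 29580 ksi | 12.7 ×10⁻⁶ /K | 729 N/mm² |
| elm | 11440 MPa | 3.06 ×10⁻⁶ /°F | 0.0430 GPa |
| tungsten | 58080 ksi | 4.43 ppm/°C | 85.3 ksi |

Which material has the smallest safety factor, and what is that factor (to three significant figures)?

With everything in SI (GPa, ×10⁻⁶/K, MPa):
  borosilicate glass: E = 62.70, α = 3.36, σ_y = 30.90 → σ = 40.7 MPa, n = 0.760
  alloy steel: E = 203.9, α = 12.7, σ_y = 729.0 → σ = 500 MPa, n = 1.46
  elm: E = 11.44, α = 5.51, σ_y = 43.00 → σ = 12.2 MPa, n = 3.54
  tungsten: E = 400.4, α = 4.43, σ_y = 588.1 → σ = 342 MPa, n = 1.72
The minimum is borosilicate glass at n = 0.760.

borosilicate glass, n = 0.760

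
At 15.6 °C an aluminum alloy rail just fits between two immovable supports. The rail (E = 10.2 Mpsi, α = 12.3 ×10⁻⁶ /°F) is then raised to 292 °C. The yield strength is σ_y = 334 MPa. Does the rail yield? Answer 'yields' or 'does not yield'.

yields

E = 10.2 Mpsi = 70.33 GPa.
α = 12.3×10⁻⁶/°F × 9/5 = 22.1×10⁻⁶/K.
ΔT = 276.4 K. Constrained thermal stress σ = E·α·ΔT = 70.33×10³ MPa × 22.1×10⁻⁶ × 276.4 = 430 MPa (compressive).
Compare to σ_y = 334 MPa: σ ≥ σ_y, so it yields.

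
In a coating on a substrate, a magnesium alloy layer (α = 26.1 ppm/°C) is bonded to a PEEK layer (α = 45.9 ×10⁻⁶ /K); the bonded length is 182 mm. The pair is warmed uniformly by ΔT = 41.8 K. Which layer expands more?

PEEK

α(magnesium alloy) = 26.1×10⁻⁶/K vs α(PEEK) = 45.9×10⁻⁶/K.
Higher α expands more for the same ΔT: PEEK.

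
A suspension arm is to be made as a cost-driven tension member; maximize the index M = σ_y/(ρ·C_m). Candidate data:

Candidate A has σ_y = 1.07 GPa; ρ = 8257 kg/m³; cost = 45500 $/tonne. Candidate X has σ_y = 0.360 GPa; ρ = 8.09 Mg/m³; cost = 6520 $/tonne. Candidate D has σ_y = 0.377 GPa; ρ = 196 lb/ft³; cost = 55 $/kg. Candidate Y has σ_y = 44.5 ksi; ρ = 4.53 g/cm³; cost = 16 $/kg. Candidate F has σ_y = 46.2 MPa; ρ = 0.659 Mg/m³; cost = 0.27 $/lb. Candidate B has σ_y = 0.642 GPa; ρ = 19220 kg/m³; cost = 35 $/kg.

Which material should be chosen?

After converting to SI:
  candidate A: σ_y = 1070 MPa, ρ = 8257 kg/m³, cost = 45.50 $/kg
  candidate X: σ_y = 360.0 MPa, ρ = 8090 kg/m³, cost = 6.520 $/kg
  candidate D: σ_y = 377.0 MPa, ρ = 3140 kg/m³, cost = 55.00 $/kg
  candidate Y: σ_y = 306.8 MPa, ρ = 4530 kg/m³, cost = 16.00 $/kg
  candidate F: σ_y = 46.20 MPa, ρ = 659.0 kg/m³, cost = 0.5952 $/kg
  candidate B: σ_y = 642.0 MPa, ρ = 19220 kg/m³, cost = 35.00 $/kg
  candidate F: M = 118 kN·m per $
  candidate X: M = 6.83 kN·m per $
  candidate Y: M = 4.23 kN·m per $
  candidate A: M = 2.85 kN·m per $
  candidate D: M = 2.18 kN·m per $
  candidate B: M = 0.954 kN·m per $
Highest index: candidate F.

candidate F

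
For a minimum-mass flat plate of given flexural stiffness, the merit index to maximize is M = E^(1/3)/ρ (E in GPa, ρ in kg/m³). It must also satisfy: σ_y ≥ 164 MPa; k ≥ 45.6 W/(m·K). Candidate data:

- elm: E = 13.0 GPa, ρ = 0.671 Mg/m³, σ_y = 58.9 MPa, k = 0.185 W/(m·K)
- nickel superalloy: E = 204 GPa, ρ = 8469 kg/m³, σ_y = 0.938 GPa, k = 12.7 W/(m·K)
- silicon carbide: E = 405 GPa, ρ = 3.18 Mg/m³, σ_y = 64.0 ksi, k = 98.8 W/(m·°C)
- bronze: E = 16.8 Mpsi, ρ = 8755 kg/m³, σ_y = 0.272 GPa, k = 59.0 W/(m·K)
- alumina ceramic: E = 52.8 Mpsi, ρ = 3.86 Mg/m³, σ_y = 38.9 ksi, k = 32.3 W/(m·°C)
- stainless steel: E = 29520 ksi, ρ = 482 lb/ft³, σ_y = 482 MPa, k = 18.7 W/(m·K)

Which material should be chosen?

silicon carbide

Screen on constraints: σ_y ≥ 164 MPa; k ≥ 45.6 W/(m·K). Survivors: silicon carbide, bronze.
In SI units:
  silicon carbide: E = 405.0 GPa, ρ = 3180 kg/m³
  bronze: E = 115.8 GPa, ρ = 8755 kg/m³
  silicon carbide: M = 2.33×10⁻³
  bronze: M = 0.557×10⁻³
Silicon carbide has the largest M.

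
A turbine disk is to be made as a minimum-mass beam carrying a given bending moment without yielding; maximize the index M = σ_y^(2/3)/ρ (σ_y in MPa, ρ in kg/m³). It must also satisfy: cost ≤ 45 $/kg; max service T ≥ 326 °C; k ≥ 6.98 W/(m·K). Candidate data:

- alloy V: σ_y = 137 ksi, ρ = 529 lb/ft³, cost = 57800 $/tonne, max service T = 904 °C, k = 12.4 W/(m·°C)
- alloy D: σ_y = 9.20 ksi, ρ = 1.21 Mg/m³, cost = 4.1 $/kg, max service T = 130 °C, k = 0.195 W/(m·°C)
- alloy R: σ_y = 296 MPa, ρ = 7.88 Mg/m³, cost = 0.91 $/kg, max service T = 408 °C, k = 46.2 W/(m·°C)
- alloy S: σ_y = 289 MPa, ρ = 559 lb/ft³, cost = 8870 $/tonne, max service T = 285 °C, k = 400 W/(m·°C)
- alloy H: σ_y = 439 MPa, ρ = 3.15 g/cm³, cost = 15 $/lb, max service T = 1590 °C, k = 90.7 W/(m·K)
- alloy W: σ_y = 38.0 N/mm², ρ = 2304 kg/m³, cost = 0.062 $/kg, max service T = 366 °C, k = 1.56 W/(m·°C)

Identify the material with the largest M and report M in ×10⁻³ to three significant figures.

Screen on constraints: cost ≤ 45 $/kg; max service T ≥ 326 °C; k ≥ 6.98 W/(m·K). Survivors: alloy R, alloy H.
In SI units:
  alloy R: σ_y = 296.0 MPa, ρ = 7880 kg/m³
  alloy H: σ_y = 439.0 MPa, ρ = 3150 kg/m³
  alloy H: M = 18.3×10⁻³
  alloy R: M = 5.64×10⁻³
Alloy H ranks first.

alloy H, M = 18.3×10⁻³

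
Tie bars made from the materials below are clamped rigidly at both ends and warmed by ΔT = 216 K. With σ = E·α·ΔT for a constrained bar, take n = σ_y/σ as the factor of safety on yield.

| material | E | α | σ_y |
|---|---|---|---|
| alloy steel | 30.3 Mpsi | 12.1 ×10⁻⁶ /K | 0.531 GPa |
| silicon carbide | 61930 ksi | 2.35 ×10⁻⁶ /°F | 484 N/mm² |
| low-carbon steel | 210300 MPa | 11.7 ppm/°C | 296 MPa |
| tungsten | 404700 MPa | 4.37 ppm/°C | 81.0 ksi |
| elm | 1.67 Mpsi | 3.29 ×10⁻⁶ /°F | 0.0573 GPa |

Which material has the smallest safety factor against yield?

low-carbon steel

With everything in SI (GPa, ×10⁻⁶/K, MPa):
  alloy steel: E = 208.9, α = 12.1, σ_y = 531.0 → σ = 546 MPa, n = 0.973
  silicon carbide: E = 427.0, α = 4.23, σ_y = 484.0 → σ = 390 MPa, n = 1.24
  low-carbon steel: E = 210.3, α = 11.7, σ_y = 296.0 → σ = 531 MPa, n = 0.557
  tungsten: E = 404.7, α = 4.37, σ_y = 558.5 → σ = 382 MPa, n = 1.46
  elm: E = 11.51, α = 5.92, σ_y = 57.30 → σ = 14.7 MPa, n = 3.89
Smallest n: low-carbon steel with n = 0.557.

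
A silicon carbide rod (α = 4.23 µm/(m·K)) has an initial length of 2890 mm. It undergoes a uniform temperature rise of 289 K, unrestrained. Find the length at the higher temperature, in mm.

ΔL = α·L₀·ΔT = 4.23×10⁻⁶ × 2890 mm × 289.0 K = 3.53 mm.
L = L₀ + ΔL = 2890 + 3.53 = 2893.5 mm.

2893.5 mm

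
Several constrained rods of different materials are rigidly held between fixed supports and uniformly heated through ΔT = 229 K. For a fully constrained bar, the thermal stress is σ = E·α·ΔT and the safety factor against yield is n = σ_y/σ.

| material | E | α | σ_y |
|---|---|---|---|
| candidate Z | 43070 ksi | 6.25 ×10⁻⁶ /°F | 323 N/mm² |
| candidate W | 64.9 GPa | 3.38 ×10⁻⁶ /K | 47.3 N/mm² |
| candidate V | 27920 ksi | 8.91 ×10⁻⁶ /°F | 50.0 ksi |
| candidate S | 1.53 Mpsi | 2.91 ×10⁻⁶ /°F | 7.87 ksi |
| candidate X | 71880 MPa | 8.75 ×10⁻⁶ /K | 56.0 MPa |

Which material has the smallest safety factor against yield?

Converting E to GPa, α to ×10⁻⁶/K, σ_y to MPa, then σ and n for each:
  candidate Z: E = 297.0, α = 11.2, σ_y = 323.0 → σ = 765 MPa, n = 0.422
  candidate W: E = 64.90, α = 3.38, σ_y = 47.30 → σ = 50.2 MPa, n = 0.942
  candidate V: E = 192.5, α = 16.0, σ_y = 344.7 → σ = 707 MPa, n = 0.488
  candidate S: E = 10.55, α = 5.24, σ_y = 54.26 → σ = 12.7 MPa, n = 4.29
  candidate X: E = 71.88, α = 8.75, σ_y = 56.00 → σ = 144 MPa, n = 0.389
Candidate X has the lowest safety factor, n = 0.389.

candidate X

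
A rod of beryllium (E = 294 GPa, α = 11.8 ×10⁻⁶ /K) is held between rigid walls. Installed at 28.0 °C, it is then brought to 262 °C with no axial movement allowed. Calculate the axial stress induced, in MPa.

812 MPa

ΔT = 234.0 K. Constrained thermal stress σ = E·α·ΔT = 294.0×10³ MPa × 11.8×10⁻⁶ × 234.0 = 812 MPa (compressive).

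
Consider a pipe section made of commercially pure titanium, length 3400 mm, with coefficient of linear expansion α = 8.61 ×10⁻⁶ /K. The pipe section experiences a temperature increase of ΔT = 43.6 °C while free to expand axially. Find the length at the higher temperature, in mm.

3401.3 mm

ΔL = α·L₀·ΔT = 8.61×10⁻⁶ × 3400 mm × 43.60 K = 1.28 mm.
L = L₀ + ΔL = 3400 + 1.28 = 3401.3 mm.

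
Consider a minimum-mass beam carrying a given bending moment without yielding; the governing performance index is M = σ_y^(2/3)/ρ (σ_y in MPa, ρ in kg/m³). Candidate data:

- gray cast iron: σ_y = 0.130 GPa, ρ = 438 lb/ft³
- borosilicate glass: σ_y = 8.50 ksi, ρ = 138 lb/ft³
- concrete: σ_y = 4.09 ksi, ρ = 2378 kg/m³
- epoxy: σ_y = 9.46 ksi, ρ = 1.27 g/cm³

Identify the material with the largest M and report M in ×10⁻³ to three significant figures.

In SI units:
  gray cast iron: σ_y = 130.0 MPa, ρ = 7016 kg/m³
  borosilicate glass: σ_y = 58.61 MPa, ρ = 2211 kg/m³
  concrete: σ_y = 28.20 MPa, ρ = 2378 kg/m³
  epoxy: σ_y = 65.22 MPa, ρ = 1270 kg/m³
  epoxy: M = 12.8×10⁻³
  borosilicate glass: M = 6.83×10⁻³
  concrete: M = 3.90×10⁻³
  gray cast iron: M = 3.66×10⁻³
Epoxy has the largest M.

epoxy, M = 12.8×10⁻³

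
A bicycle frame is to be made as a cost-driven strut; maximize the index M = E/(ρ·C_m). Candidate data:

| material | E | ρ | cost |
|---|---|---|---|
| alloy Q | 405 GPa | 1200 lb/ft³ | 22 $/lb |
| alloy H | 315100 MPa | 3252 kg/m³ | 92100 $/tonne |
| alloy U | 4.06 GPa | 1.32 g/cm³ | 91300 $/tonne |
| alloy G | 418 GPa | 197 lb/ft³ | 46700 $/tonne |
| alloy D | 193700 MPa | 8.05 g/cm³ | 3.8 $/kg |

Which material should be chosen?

alloy D

In SI units:
  alloy Q: E = 405.0 GPa, ρ = 19220 kg/m³, cost = 48.50 $/kg
  alloy H: E = 315.1 GPa, ρ = 3252 kg/m³, cost = 92.10 $/kg
  alloy U: E = 4.060 GPa, ρ = 1320 kg/m³, cost = 91.30 $/kg
  alloy G: E = 418.0 GPa, ρ = 3156 kg/m³, cost = 46.70 $/kg
  alloy D: E = 193.7 GPa, ρ = 8050 kg/m³, cost = 3.800 $/kg
  alloy D: M = 6.33 MN·m per $
  alloy G: M = 2.84 MN·m per $
  alloy H: M = 1.05 MN·m per $
  alloy Q: M = 0.434 MN·m per $
  alloy U: M = 0.0337 MN·m per $
Alloy D has the largest M.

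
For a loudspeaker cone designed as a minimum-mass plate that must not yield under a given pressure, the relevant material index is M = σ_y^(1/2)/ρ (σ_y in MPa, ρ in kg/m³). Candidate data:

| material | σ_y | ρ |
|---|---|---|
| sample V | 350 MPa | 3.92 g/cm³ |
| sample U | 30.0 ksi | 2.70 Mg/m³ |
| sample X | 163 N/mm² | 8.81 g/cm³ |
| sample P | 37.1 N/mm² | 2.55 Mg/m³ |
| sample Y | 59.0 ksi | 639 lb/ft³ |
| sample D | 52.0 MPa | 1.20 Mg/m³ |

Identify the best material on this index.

After converting to SI:
  sample V: σ_y = 350.0 MPa, ρ = 3920 kg/m³
  sample U: σ_y = 206.8 MPa, ρ = 2700 kg/m³
  sample X: σ_y = 163.0 MPa, ρ = 8810 kg/m³
  sample P: σ_y = 37.10 MPa, ρ = 2550 kg/m³
  sample Y: σ_y = 406.8 MPa, ρ = 10240 kg/m³
  sample D: σ_y = 52.00 MPa, ρ = 1200 kg/m³
  sample D: M = 6.01×10⁻³
  sample U: M = 5.33×10⁻³
  sample V: M = 4.77×10⁻³
  sample P: M = 2.39×10⁻³
  sample Y: M = 1.97×10⁻³
  sample X: M = 1.45×10⁻³
The maximum is for sample D.

sample D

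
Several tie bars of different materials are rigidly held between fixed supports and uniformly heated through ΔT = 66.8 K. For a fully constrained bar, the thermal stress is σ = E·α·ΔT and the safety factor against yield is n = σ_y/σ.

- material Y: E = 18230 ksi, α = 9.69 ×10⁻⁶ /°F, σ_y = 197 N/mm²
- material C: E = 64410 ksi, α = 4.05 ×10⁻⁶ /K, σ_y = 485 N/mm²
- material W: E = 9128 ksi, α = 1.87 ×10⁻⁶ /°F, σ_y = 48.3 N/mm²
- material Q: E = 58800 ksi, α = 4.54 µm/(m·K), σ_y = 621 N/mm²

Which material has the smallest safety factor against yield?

material Y

With everything in SI (GPa, ×10⁻⁶/K, MPa):
  material Y: E = 125.7, α = 17.4, σ_y = 197.0 → σ = 146 MPa, n = 1.35
  material C: E = 444.1, α = 4.05, σ_y = 485.0 → σ = 120 MPa, n = 4.04
  material W: E = 62.94, α = 3.37, σ_y = 48.30 → σ = 14.2 MPa, n = 3.41
  material Q: E = 405.4, α = 4.54, σ_y = 621.0 → σ = 123 MPa, n = 5.05
Smallest n: material Y with n = 1.35.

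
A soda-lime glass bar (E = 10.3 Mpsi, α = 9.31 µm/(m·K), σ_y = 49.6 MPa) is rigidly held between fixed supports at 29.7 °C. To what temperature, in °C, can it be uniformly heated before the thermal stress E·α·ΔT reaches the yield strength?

105 °C

E = 10.3 Mpsi = 71.02 GPa.
E·α·ΔT = 49.60 MPa ⇒ ΔT = 49.60 / (71.02×10³ × 9.31×10⁻⁶) = 75.02 K.
T = 29.7 + 75.02 = 104.7 °C.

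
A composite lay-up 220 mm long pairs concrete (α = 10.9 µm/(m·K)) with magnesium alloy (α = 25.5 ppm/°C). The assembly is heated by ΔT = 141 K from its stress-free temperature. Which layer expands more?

magnesium alloy

α(concrete) = 10.9×10⁻⁶/K vs α(magnesium alloy) = 25.5×10⁻⁶/K.
Higher α expands more for the same ΔT: magnesium alloy.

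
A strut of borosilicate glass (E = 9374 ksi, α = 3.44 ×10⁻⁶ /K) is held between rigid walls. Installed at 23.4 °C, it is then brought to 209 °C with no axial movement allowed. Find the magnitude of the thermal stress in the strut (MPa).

41.3 MPa

E = 9374 ksi = 64.63 GPa.
ΔT = 185.6 K. Constrained thermal stress σ = E·α·ΔT = 64.63×10³ MPa × 3.44×10⁻⁶ × 185.6 = 41.3 MPa (compressive).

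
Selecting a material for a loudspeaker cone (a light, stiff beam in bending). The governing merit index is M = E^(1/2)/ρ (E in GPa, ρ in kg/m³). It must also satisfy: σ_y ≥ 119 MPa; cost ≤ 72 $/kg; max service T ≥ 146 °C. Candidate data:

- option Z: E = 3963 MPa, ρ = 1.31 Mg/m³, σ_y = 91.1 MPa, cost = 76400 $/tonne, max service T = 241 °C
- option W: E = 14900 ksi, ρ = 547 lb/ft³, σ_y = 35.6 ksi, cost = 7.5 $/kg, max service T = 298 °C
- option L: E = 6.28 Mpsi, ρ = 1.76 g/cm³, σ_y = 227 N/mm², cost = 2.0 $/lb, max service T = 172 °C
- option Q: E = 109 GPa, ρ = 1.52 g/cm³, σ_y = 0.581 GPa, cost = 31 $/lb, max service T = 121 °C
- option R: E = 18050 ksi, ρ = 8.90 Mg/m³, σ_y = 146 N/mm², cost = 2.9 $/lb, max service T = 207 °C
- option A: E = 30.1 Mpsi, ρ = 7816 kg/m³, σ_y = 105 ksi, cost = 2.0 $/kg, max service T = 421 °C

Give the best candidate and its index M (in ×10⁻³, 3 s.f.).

Screen on constraints: σ_y ≥ 119 MPa; cost ≤ 72 $/kg; max service T ≥ 146 °C. Survivors: option W, option L, option R, option A.
Convert each candidate to consistent units, then evaluate M:
  option W: E = 102.7 GPa, ρ = 8762 kg/m³
  option L: E = 43.30 GPa, ρ = 1760 kg/m³
  option R: E = 124.5 GPa, ρ = 8900 kg/m³
  option A: E = 207.5 GPa, ρ = 7816 kg/m³
  option L: M = 3.74×10⁻³
  option A: M = 1.84×10⁻³
  option R: M = 1.25×10⁻³
  option W: M = 1.16×10⁻³
Highest index: option L.

option L, M = 3.74×10⁻³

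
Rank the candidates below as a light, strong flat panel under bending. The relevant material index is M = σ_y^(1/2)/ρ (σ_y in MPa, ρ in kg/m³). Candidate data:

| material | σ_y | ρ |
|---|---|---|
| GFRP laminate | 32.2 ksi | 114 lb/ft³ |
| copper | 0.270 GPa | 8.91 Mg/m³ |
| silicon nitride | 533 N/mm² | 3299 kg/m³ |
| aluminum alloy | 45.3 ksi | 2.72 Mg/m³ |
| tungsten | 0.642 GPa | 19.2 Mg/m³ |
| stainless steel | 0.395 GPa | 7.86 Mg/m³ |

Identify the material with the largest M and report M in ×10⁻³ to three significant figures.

GFRP laminate, M = 8.16×10⁻³

In SI units:
  GFRP laminate: σ_y = 222.0 MPa, ρ = 1826 kg/m³
  copper: σ_y = 270.0 MPa, ρ = 8910 kg/m³
  silicon nitride: σ_y = 533.0 MPa, ρ = 3299 kg/m³
  aluminum alloy: σ_y = 312.3 MPa, ρ = 2720 kg/m³
  tungsten: σ_y = 642.0 MPa, ρ = 19200 kg/m³
  stainless steel: σ_y = 395.0 MPa, ρ = 7860 kg/m³
  GFRP laminate: M = 8.16×10⁻³
  silicon nitride: M = 7.00×10⁻³
  aluminum alloy: M = 6.50×10⁻³
  stainless steel: M = 2.53×10⁻³
  copper: M = 1.84×10⁻³
  tungsten: M = 1.32×10⁻³
GFRP laminate has the largest M.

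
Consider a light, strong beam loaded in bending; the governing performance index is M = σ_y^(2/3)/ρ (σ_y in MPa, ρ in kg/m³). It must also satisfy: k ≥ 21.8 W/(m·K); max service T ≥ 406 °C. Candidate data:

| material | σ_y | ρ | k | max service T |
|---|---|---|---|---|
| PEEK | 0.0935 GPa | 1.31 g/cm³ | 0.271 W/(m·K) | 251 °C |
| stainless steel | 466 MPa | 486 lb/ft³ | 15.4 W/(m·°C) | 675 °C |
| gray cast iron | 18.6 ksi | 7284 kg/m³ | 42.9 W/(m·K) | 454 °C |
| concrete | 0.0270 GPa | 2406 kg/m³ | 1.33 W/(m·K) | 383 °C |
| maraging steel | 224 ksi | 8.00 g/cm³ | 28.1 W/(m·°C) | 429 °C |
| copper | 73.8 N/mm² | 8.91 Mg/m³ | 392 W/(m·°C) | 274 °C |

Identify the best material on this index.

Screen on constraints: k ≥ 21.8 W/(m·K); max service T ≥ 406 °C. Survivors: gray cast iron, maraging steel.
After converting to SI:
  gray cast iron: σ_y = 128.2 MPa, ρ = 7284 kg/m³
  maraging steel: σ_y = 1544 MPa, ρ = 8000 kg/m³
  maraging steel: M = 16.7×10⁻³
  gray cast iron: M = 3.49×10⁻³
Maraging steel ranks first.

maraging steel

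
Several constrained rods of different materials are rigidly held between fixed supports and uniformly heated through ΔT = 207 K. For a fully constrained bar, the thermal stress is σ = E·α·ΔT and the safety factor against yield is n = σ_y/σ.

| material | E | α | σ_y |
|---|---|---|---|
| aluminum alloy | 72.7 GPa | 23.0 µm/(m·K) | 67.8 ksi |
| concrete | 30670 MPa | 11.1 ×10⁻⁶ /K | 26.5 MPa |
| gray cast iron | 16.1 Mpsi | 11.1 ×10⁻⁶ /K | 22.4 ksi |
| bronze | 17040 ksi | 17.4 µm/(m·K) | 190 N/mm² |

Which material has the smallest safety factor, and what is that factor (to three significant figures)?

concrete, n = 0.376

In consistent units (E in GPa, α in ×10⁻⁶/K, σ_y in MPa):
  aluminum alloy: E = 72.70, α = 23.0, σ_y = 467.5 → σ = 346 MPa, n = 1.35
  concrete: E = 30.67, α = 11.1, σ_y = 26.50 → σ = 70.5 MPa, n = 0.376
  gray cast iron: E = 111.0, α = 11.1, σ_y = 154.4 → σ = 255 MPa, n = 0.606
  bronze: E = 117.5, α = 17.4, σ_y = 190.0 → σ = 423 MPa, n = 0.449
Smallest n: concrete with n = 0.376.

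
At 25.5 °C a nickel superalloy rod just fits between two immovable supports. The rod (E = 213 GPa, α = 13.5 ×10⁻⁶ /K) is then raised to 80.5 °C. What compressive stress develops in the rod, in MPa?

ΔT = 55.00 K. Constrained thermal stress σ = E·α·ΔT = 213.0×10³ MPa × 13.5×10⁻⁶ × 55.00 = 158 MPa (compressive).

158 MPa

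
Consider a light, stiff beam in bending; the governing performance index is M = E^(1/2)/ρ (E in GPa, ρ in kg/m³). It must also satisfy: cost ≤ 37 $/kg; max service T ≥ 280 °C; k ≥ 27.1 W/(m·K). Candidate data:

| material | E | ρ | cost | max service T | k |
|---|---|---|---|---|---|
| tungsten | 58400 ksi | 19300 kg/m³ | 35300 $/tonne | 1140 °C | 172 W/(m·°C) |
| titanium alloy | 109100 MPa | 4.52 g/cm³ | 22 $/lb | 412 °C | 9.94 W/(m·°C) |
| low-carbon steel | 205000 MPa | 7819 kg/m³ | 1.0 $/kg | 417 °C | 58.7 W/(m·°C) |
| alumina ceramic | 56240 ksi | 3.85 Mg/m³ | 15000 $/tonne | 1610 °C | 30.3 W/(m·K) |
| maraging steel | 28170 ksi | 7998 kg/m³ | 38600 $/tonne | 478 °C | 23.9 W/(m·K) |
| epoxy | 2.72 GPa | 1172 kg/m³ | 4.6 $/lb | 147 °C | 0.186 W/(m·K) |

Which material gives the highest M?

alumina ceramic

Screen on constraints: cost ≤ 37 $/kg; max service T ≥ 280 °C; k ≥ 27.1 W/(m·K). Survivors: tungsten, low-carbon steel, alumina ceramic.
Convert each candidate to consistent units, then evaluate M:
  tungsten: E = 402.7 GPa, ρ = 19300 kg/m³
  low-carbon steel: E = 205.0 GPa, ρ = 7819 kg/m³
  alumina ceramic: E = 387.8 GPa, ρ = 3850 kg/m³
  alumina ceramic: M = 5.11×10⁻³
  low-carbon steel: M = 1.83×10⁻³
  tungsten: M = 1.04×10⁻³
Alumina ceramic ranks first.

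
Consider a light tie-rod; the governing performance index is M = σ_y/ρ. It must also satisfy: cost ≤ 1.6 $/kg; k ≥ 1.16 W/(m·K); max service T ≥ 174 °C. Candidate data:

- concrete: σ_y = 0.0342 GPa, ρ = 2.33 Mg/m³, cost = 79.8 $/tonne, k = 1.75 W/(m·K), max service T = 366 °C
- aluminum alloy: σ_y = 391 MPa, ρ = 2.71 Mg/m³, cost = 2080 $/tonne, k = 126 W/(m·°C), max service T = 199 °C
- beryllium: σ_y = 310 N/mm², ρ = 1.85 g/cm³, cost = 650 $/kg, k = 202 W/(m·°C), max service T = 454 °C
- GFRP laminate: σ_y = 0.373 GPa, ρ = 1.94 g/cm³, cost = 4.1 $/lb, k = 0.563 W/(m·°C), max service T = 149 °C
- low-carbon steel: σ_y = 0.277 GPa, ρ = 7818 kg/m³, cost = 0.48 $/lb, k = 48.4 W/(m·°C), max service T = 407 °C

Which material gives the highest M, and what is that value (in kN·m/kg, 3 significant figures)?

Screen on constraints: cost ≤ 1.6 $/kg; k ≥ 1.16 W/(m·K); max service T ≥ 174 °C. Survivors: concrete, low-carbon steel.
Normalizing units and computing the index:
  concrete: σ_y = 34.20 MPa, ρ = 2330 kg/m³
  low-carbon steel: σ_y = 277.0 MPa, ρ = 7818 kg/m³
  low-carbon steel: M = 35.4 kN·m/kg
  concrete: M = 14.7 kN·m/kg
The maximum is for low-carbon steel.

low-carbon steel, M = 35.4 kN·m/kg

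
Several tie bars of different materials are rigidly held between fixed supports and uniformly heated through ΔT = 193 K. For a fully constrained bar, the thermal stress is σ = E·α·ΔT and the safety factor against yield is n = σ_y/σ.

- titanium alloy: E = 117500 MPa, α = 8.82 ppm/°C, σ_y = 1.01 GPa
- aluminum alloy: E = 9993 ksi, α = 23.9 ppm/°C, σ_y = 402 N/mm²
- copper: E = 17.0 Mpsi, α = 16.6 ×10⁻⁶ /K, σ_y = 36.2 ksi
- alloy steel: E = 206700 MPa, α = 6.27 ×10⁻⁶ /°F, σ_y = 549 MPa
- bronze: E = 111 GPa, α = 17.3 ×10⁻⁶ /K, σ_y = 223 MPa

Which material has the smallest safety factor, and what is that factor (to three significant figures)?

With everything in SI (GPa, ×10⁻⁶/K, MPa):
  titanium alloy: E = 117.5, α = 8.82, σ_y = 1010 → σ = 200 MPa, n = 5.05
  aluminum alloy: E = 68.90, α = 23.9, σ_y = 402.0 → σ = 318 MPa, n = 1.26
  copper: E = 117.2, α = 16.6, σ_y = 249.6 → σ = 376 MPa, n = 0.665
  alloy steel: E = 206.7, α = 11.3, σ_y = 549.0 → σ = 450 MPa, n = 1.22
  bronze: E = 111.0, α = 17.3, σ_y = 223.0 → σ = 371 MPa, n = 0.602
The minimum is bronze at n = 0.602.

bronze, n = 0.602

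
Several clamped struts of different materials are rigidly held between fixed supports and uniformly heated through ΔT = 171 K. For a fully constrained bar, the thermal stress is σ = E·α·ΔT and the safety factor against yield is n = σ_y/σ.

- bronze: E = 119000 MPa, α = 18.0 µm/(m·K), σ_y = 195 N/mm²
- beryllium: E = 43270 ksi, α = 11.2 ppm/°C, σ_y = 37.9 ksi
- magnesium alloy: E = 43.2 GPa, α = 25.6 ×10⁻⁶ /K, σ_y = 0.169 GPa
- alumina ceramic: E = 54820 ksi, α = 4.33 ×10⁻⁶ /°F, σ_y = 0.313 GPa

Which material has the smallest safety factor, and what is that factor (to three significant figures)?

With everything in SI (GPa, ×10⁻⁶/K, MPa):
  bronze: E = 119.0, α = 18.0, σ_y = 195.0 → σ = 366 MPa, n = 0.532
  beryllium: E = 298.3, α = 11.2, σ_y = 261.3 → σ = 571 MPa, n = 0.457
  magnesium alloy: E = 43.20, α = 25.6, σ_y = 169.0 → σ = 189 MPa, n = 0.894
  alumina ceramic: E = 378.0, α = 7.79, σ_y = 313.0 → σ = 504 MPa, n = 0.621
The minimum is beryllium at n = 0.457.

beryllium, n = 0.457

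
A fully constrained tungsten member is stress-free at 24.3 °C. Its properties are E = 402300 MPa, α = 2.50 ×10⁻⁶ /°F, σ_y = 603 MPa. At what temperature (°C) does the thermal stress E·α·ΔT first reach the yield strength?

357 °C

E = 402300 MPa = 402.3 GPa.
α = 2.50×10⁻⁶/°F × 9/5 = 4.50×10⁻⁶/K.
E·α·ΔT = 603.0 MPa ⇒ ΔT = 603.0 / (402.3×10³ × 4.50×10⁻⁶) = 333.1 K.
T = 24.3 + 333.1 = 357.4 °C.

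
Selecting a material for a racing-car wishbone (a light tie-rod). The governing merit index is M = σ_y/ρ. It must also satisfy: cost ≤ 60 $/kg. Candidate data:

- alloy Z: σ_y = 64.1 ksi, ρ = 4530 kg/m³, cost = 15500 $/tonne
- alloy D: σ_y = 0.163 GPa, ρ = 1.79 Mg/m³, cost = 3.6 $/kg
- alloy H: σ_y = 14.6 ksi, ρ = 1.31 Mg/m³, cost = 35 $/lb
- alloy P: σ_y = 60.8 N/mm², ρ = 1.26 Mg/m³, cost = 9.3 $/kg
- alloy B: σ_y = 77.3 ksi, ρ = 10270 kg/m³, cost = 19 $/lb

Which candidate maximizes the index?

Screen on constraints: cost ≤ 60 $/kg. Survivors: alloy Z, alloy D, alloy P, alloy B.
Normalizing units and computing the index:
  alloy Z: σ_y = 442.0 MPa, ρ = 4530 kg/m³
  alloy D: σ_y = 163.0 MPa, ρ = 1790 kg/m³
  alloy P: σ_y = 60.80 MPa, ρ = 1260 kg/m³
  alloy B: σ_y = 533.0 MPa, ρ = 10270 kg/m³
  alloy Z: M = 97.6 kN·m/kg
  alloy D: M = 91.1 kN·m/kg
  alloy B: M = 51.9 kN·m/kg
  alloy P: M = 48.3 kN·m/kg
Alloy Z ranks first.

alloy Z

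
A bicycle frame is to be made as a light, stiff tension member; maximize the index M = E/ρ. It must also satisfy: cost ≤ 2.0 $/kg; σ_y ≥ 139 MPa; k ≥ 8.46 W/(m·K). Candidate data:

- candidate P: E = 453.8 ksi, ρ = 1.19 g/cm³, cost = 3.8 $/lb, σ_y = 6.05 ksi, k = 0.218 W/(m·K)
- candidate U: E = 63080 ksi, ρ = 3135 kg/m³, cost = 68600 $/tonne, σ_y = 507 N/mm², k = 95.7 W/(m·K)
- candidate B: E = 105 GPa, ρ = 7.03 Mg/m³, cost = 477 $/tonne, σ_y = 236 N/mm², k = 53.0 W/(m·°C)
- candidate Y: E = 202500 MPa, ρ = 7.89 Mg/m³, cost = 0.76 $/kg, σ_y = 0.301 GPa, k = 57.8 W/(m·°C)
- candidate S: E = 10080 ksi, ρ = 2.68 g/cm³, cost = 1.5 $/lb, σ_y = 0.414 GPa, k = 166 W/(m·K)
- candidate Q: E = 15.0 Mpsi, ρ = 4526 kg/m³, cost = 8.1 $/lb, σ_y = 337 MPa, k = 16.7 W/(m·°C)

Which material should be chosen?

Screen on constraints: cost ≤ 2.0 $/kg; σ_y ≥ 139 MPa; k ≥ 8.46 W/(m·K). Survivors: candidate B, candidate Y.
Normalizing units and computing the index:
  candidate B: E = 105.0 GPa, ρ = 7030 kg/m³
  candidate Y: E = 202.5 GPa, ρ = 7890 kg/m³
  candidate Y: M = 25.7 MN·m/kg
  candidate B: M = 14.9 MN·m/kg
The maximum is for candidate Y.

candidate Y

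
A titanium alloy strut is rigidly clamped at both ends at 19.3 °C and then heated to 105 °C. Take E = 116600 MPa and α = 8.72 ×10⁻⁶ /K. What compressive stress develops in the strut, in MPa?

87.1 MPa

E = 116600 MPa = 116.6 GPa.
ΔT = 85.70 K. Constrained thermal stress σ = E·α·ΔT = 116.6×10³ MPa × 8.72×10⁻⁶ × 85.70 = 87.1 MPa (compressive).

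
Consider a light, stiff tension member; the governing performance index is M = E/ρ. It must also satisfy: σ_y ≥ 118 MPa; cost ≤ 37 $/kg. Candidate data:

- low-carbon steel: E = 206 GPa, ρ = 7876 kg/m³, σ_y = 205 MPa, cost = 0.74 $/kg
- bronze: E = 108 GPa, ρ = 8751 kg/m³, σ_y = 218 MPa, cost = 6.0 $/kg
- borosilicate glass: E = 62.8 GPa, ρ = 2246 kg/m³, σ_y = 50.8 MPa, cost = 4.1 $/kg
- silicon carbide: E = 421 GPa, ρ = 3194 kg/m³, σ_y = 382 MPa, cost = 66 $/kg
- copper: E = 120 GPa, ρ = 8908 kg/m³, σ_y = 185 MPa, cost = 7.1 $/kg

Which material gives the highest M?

low-carbon steel

Screen on constraints: σ_y ≥ 118 MPa; cost ≤ 37 $/kg. Survivors: low-carbon steel, bronze, copper.
Per-candidate index values:
  low-carbon steel: M = 26.2 MN·m/kg
  copper: M = 13.5 MN·m/kg
  bronze: M = 12.3 MN·m/kg
The maximum is for low-carbon steel.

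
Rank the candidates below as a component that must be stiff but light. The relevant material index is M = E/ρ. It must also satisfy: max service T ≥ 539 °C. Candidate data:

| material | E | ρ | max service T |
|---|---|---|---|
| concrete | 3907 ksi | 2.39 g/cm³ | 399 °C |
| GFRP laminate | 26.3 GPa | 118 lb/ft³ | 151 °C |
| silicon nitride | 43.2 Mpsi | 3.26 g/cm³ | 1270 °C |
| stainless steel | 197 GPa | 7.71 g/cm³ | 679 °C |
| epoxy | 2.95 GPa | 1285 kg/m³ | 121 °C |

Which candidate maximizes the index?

Screen on constraints: max service T ≥ 539 °C. Survivors: silicon nitride, stainless steel.
Normalizing units and computing the index:
  silicon nitride: E = 297.9 GPa, ρ = 3260 kg/m³
  stainless steel: E = 197.0 GPa, ρ = 7710 kg/m³
  silicon nitride: M = 91.4 MN·m/kg
  stainless steel: M = 25.6 MN·m/kg
The maximum is for silicon nitride.

silicon nitride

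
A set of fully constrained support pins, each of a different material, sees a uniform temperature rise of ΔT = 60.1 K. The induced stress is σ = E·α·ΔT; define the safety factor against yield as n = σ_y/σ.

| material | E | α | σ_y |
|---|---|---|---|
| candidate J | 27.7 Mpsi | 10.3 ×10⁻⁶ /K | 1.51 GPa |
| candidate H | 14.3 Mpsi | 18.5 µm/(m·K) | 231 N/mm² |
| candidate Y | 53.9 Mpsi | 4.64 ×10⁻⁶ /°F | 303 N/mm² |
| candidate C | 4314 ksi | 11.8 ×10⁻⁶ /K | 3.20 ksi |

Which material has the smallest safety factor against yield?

candidate C

With everything in SI (GPa, ×10⁻⁶/K, MPa):
  candidate J: E = 191.0, α = 10.3, σ_y = 1510 → σ = 118 MPa, n = 12.8
  candidate H: E = 98.60, α = 18.5, σ_y = 231.0 → σ = 110 MPa, n = 2.11
  candidate Y: E = 371.6, α = 8.35, σ_y = 303.0 → σ = 187 MPa, n = 1.62
  candidate C: E = 29.74, α = 11.8, σ_y = 22.06 → σ = 21.1 MPa, n = 1.05
The minimum is candidate C at n = 1.05.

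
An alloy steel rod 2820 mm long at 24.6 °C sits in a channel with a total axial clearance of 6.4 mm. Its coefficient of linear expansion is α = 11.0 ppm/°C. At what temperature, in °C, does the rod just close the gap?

231 °C

α·L₀·ΔT = 6.4 mm ⇒ ΔT = 6.4 / (11.0×10⁻⁶ × 2820.0) = 206.3 K.
T = 24.6 + 206.3 = 230.9 °C.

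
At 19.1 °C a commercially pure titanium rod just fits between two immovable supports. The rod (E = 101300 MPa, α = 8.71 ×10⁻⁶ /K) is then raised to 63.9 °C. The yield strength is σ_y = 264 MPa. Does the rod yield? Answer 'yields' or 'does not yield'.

does not yield

E = 101300 MPa = 101.3 GPa.
ΔT = 44.80 K. Constrained thermal stress σ = E·α·ΔT = 101.3×10³ MPa × 8.71×10⁻⁶ × 44.80 = 39.5 MPa (compressive).
Compare to σ_y = 264 MPa: σ < σ_y, so it does not yield.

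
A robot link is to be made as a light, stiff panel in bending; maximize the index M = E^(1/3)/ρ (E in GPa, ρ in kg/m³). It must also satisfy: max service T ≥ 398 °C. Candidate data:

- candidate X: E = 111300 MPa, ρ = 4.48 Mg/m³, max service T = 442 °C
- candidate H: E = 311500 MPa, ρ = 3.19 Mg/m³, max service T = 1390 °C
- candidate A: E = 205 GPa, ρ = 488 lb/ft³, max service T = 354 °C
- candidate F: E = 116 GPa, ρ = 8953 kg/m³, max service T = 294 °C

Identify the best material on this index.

Screen on constraints: max service T ≥ 398 °C. Survivors: candidate X, candidate H.
Putting every candidate on a common basis:
  candidate X: E = 111.3 GPa, ρ = 4480 kg/m³
  candidate H: E = 311.5 GPa, ρ = 3190 kg/m³
  candidate H: M = 2.13×10⁻³
  candidate X: M = 1.07×10⁻³
Highest index: candidate H.

candidate H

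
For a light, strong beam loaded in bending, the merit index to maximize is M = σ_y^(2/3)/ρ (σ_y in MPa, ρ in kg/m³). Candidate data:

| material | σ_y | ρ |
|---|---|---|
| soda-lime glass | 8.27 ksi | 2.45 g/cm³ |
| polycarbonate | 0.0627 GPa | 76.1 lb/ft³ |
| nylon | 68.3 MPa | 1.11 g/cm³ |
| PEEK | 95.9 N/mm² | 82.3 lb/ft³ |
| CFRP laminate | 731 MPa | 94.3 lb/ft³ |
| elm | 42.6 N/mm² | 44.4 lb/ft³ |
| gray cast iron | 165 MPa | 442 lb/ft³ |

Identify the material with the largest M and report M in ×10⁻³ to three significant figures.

Convert each candidate to consistent units, then evaluate M:
  soda-lime glass: σ_y = 57.02 MPa, ρ = 2450 kg/m³
  polycarbonate: σ_y = 62.70 MPa, ρ = 1219 kg/m³
  nylon: σ_y = 68.30 MPa, ρ = 1110 kg/m³
  PEEK: σ_y = 95.90 MPa, ρ = 1318 kg/m³
  CFRP laminate: σ_y = 731.0 MPa, ρ = 1511 kg/m³
  elm: σ_y = 42.60 MPa, ρ = 711.2 kg/m³
  gray cast iron: σ_y = 165.0 MPa, ρ = 7080 kg/m³
  CFRP laminate: M = 53.7×10⁻³
  elm: M = 17.2×10⁻³
  PEEK: M = 15.9×10⁻³
  nylon: M = 15.1×10⁻³
  polycarbonate: M = 12.9×10⁻³
  soda-lime glass: M = 6.05×10⁻³
  gray cast iron: M = 4.25×10⁻³
CFRP laminate ranks first.

CFRP laminate, M = 53.7×10⁻³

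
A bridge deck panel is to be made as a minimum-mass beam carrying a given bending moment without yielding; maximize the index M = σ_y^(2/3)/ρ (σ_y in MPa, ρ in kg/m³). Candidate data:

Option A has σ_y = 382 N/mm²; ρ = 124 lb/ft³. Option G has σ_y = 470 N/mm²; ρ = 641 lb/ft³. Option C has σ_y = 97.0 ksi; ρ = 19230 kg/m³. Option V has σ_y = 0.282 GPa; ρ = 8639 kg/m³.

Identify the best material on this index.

Putting every candidate on a common basis:
  option A: σ_y = 382.0 MPa, ρ = 1986 kg/m³
  option G: σ_y = 470.0 MPa, ρ = 10270 kg/m³
  option C: σ_y = 668.8 MPa, ρ = 19230 kg/m³
  option V: σ_y = 282.0 MPa, ρ = 8639 kg/m³
  option A: M = 26.5×10⁻³
  option G: M = 5.89×10⁻³
  option V: M = 4.98×10⁻³
  option C: M = 3.98×10⁻³
Option A has the largest M.

option A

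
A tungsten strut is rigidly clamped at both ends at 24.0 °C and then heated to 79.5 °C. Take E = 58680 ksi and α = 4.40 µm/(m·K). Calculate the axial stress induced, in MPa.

98.8 MPa

E = 58680 ksi = 404.6 GPa.
ΔT = 55.50 K. Constrained thermal stress σ = E·α·ΔT = 404.6×10³ MPa × 4.40×10⁻⁶ × 55.50 = 98.8 MPa (compressive).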